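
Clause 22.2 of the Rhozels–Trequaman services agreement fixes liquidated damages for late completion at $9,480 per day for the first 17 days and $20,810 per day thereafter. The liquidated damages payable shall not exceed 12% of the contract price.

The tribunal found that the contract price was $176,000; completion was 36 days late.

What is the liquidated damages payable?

First 17 days: 17 × $9,480 = $161,160
Remaining days: (36 − 17) × $20,810 = $395,390
Accrued per-day damages: $161,160 + $395,390 = $556,550
Cap: 12% of $176,000 = $21,120
Cap at $21,120: $556,550 exceeds the cap → $21,120

Liquidated damages: $21,120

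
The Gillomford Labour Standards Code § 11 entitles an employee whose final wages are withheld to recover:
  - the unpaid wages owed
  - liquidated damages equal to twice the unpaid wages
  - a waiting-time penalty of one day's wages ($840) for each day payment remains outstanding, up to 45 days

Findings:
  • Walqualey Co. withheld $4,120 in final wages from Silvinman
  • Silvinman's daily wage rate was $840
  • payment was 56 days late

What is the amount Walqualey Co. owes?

$50,160

Doubled: 2 × $4,120 = $8,240
Penalty days: min(56, 45) = 45
Waiting-time penalty: 45 × $840 = $37,800
Total award: $4,120 + $8,240 + $37,800 = $50,160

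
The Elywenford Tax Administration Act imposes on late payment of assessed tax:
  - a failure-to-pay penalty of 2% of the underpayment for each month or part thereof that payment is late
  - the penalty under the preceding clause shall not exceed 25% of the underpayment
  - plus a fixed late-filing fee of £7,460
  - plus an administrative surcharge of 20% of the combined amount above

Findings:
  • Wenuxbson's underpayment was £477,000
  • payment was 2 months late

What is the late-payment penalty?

Accrued rate: 2% × 2 = 4%, capped at 25% → 4%
Failure-to-pay penalty: 4% of £477,000 = £19,080
Penalty before surcharge: £19,080 + £7,460 = £26,540
Administrative surcharge: 20% of £26,540 = £5,308
Total penalty: £26,540 + £5,308 = £31,848

Penalty: £31,848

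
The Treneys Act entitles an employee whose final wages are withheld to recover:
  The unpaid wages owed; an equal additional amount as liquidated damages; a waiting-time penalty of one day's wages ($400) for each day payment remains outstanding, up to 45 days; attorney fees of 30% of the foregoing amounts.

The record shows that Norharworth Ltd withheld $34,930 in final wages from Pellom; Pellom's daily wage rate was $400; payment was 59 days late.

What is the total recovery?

$114,218

Liquidated damages (equal amount): $34,930
Penalty days: min(59, 45) = 45
Waiting-time penalty: 45 × $400 = $18,000
Subtotal: $34,930 + $34,930 + $18,000 = $87,860
Attorney fees: 30% of $87,860 = $26,358
Total award: $87,860 + $26,358 = $114,218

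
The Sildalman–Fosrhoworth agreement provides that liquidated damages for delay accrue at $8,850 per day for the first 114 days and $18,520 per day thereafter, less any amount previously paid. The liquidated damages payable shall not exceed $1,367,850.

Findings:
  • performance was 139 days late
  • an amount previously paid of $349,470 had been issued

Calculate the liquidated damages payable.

Liquidated damages: $1,122,430

First 114 days: 114 × $8,850 = $1,008,900
Remaining days: (139 − 114) × $18,520 = $463,000
Accrued per-day damages: $1,008,900 + $463,000 = $1,471,900
Less amount previously paid: $1,471,900 − $349,470 = $1,122,430
Cap at $1,367,850: $1,122,430 is within the cap, no reduction.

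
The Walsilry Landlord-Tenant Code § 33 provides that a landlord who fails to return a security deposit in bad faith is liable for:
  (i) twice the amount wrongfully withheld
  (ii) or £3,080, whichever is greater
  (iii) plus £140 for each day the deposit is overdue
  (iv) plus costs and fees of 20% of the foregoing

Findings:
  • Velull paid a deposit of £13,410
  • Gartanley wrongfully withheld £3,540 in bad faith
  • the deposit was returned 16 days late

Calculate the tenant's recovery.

£11,184

Doubled: 2 × £3,540 = £7,080
Minimum £3,080: £7,080 meets the minimum, no increase.
Late-return penalty: 16 × £140 = £2,240
Damages plus late penalty: £7,080 + £2,240 = £9,320
Costs and fees: 20% of £9,320 = £1,864
Total recovery: £9,320 + £1,864 = £11,184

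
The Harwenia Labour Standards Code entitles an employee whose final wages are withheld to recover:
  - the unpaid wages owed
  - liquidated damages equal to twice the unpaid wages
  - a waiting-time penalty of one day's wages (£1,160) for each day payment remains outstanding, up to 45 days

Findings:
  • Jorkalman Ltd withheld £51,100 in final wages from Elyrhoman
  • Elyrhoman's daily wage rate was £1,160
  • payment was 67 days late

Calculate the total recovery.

Doubled: 2 × £51,100 = £102,200
Penalty days: min(67, 45) = 45
Waiting-time penalty: 45 × £1,160 = £52,200
Total award: £51,100 + £102,200 + £52,200 = £205,500

£205,500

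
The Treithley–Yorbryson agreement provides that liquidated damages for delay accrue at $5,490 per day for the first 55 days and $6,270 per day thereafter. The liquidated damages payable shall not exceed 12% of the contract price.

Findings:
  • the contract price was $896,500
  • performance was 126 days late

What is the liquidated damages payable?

$107,580

First 55 days: 55 × $5,490 = $301,950
Remaining days: (126 − 55) × $6,270 = $445,170
Accrued per-day damages: $301,950 + $445,170 = $747,120
Cap: 12% of $896,500 = $107,580
Cap at $107,580: $747,120 exceeds the cap → $107,580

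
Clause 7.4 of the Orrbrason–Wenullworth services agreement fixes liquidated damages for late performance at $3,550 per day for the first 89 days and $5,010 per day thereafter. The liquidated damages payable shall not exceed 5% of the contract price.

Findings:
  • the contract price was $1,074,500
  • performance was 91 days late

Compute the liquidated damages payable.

First 89 days: 89 × $3,550 = $315,950
Remaining days: (91 − 89) × $5,010 = $10,020
Accrued per-day damages: $315,950 + $10,020 = $325,970
Cap: 5% of $1,074,500 = $53,725
Cap at $53,725: $325,970 exceeds the cap → $53,725

$53,725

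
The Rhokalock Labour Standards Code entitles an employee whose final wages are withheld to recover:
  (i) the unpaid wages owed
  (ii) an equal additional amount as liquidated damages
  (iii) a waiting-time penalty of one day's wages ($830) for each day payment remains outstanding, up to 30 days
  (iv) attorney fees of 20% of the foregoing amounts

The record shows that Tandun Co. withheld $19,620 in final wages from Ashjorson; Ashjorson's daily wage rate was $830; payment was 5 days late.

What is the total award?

Liquidated damages (equal amount): $19,620
Penalty days: min(5, 30) = 5
Waiting-time penalty: 5 × $830 = $4,150
Subtotal: $19,620 + $19,620 + $4,150 = $43,390
Attorney fees: 20% of $43,390 = $8,678
Total award: $43,390 + $8,678 = $52,068

$52,068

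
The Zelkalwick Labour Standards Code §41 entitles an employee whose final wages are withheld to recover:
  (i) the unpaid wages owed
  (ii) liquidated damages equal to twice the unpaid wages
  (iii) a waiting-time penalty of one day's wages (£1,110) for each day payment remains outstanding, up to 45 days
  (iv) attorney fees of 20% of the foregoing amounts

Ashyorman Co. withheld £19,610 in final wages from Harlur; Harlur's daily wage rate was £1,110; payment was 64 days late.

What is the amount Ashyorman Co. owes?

£130,536

Doubled: 2 × £19,610 = £39,220
Penalty days: min(64, 45) = 45
Waiting-time penalty: 45 × £1,110 = £49,950
Subtotal: £19,610 + £39,220 + £49,950 = £108,780
Attorney fees: 20% of £108,780 = £21,756
Total award: £108,780 + £21,756 = £130,536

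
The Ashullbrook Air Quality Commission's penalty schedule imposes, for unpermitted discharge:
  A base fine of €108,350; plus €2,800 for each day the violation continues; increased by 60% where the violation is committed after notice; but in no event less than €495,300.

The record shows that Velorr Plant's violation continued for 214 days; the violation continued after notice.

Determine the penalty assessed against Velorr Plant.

Per-day component: 214 × €2,800 = €599,200
Base plus per-day: €108,350 + €599,200 = €707,550
Enhancement: 60% of €707,550 = €424,530
Enhanced fine: €707,550 + €424,530 = €1,132,080
Minimum €495,300: €1,132,080 meets the minimum, no increase.

€1,132,080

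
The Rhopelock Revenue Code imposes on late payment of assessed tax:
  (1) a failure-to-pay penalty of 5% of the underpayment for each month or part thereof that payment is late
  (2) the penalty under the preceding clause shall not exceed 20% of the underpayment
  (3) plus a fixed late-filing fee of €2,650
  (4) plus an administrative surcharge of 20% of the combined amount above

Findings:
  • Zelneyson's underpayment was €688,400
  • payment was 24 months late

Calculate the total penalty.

Accrued rate: 5% × 24 = 120%, capped at 20% → 20%
Failure-to-pay penalty: 20% of €688,400 = €137,680
Penalty before surcharge: €137,680 + €2,650 = €140,330
Administrative surcharge: 20% of €140,330 = €28,066
Total penalty: €140,330 + €28,066 = €168,396

€168,396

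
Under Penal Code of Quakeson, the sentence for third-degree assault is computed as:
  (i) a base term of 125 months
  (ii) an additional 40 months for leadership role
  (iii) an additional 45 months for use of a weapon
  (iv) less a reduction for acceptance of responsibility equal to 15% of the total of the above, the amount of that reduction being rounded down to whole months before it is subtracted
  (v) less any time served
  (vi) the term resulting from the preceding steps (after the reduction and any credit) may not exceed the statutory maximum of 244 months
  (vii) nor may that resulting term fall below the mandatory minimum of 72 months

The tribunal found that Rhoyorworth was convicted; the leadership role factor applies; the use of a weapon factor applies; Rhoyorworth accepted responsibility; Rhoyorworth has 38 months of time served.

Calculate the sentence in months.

141 months

Leadership role enhancement: +40 months
Use of a weapon enhancement: +45 months
Adjusted term: 125 months + 40 months + 45 months = 210 months
Acceptance of responsibility reduction: 15% of 210 months = 31 months (rounded down)
After reduction: 210 − 31 = 179 months
Less time served: 179 months − 38 months = 141 months
Cap at 244 months: 141 months is within the cap, no reduction.
Minimum 72 months: 141 months meets the minimum, no increase.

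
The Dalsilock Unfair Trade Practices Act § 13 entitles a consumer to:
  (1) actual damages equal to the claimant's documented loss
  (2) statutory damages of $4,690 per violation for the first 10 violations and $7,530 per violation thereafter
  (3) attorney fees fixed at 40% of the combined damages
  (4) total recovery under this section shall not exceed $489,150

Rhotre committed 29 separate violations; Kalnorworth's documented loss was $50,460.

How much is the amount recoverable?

First 10 violations: 10 × $4,690 = $46,900
Remaining violations: (29 − 10) × $7,530 = $143,070
Statutory damages: $46,900 + $143,070 = $189,970
Combined damages: $50,460 + $189,970 = $240,430
Attorney fees: 40% of $240,430 = $96,172
Total before cap: $240,430 + $96,172 = $336,602
Cap at $489,150: $336,602 is within the cap, no reduction.

$336,602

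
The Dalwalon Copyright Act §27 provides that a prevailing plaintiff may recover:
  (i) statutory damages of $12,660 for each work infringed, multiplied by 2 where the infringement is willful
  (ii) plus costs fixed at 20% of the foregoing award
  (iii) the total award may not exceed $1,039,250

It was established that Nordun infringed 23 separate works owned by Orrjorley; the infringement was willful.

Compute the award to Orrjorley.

Statutory damages: 23 × $12,660 = $291,180
Doubled: 2 × $291,180 = $582,360
Costs: 20% of $582,360 = $116,472
Award plus costs: $582,360 + $116,472 = $698,832
Cap at $1,039,250: $698,832 is within the cap, no reduction.

$698,832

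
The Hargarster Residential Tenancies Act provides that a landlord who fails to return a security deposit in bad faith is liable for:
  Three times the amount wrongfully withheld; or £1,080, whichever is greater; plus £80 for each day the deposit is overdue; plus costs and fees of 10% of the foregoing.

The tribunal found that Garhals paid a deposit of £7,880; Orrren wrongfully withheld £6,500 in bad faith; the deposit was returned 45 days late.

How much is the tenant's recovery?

Trebled: 3 × £6,500 = £19,500
Minimum £1,080: £19,500 meets the minimum, no increase.
Late-return penalty: 45 × £80 = £3,600
Damages plus late penalty: £19,500 + £3,600 = £23,100
Costs and fees: 10% of £23,100 = £2,310
Total recovery: £23,100 + £2,310 = £25,410

£25,410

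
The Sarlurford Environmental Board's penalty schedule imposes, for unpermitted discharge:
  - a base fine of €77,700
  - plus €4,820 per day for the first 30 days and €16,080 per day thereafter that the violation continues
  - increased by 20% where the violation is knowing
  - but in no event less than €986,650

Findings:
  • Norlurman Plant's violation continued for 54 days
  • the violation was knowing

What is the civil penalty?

€986,650

First 30 days: 30 × €4,820 = €144,600
Remaining days: (54 − 30) × €16,080 = €385,920
Per-day component: €144,600 + €385,920 = €530,520
Base plus per-day: €77,700 + €530,520 = €608,220
Enhancement: 20% of €608,220 = €121,644
Enhanced fine: €608,220 + €121,644 = €729,864
Minimum €986,650: €729,864 is below the minimum → €986,650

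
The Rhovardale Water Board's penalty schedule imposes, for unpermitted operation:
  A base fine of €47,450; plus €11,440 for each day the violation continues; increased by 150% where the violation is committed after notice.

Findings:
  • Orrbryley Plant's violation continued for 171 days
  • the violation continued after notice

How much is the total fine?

Per-day component: 171 × €11,440 = €1,956,240
Base plus per-day: €47,450 + €1,956,240 = €2,003,690
Enhancement: 150% of €2,003,690 = €3,005,535
Enhanced fine: €2,003,690 + €3,005,535 = €5,009,225

€5,009,225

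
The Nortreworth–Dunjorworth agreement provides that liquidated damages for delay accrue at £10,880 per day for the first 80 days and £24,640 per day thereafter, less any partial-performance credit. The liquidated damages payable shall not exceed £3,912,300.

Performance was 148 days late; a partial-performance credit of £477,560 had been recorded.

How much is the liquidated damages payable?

£2,068,360

First 80 days: 80 × £10,880 = £870,400
Remaining days: (148 − 80) × £24,640 = £1,675,520
Accrued per-day damages: £870,400 + £1,675,520 = £2,545,920
Less partial-performance credit: £2,545,920 − £477,560 = £2,068,360
Cap at £3,912,300: £2,068,360 is within the cap, no reduction.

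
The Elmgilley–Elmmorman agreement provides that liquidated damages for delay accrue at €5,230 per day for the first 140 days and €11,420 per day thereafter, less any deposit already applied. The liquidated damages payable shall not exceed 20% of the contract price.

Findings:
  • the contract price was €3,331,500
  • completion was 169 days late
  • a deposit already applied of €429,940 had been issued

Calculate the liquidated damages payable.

First 140 days: 140 × €5,230 = €732,200
Remaining days: (169 − 140) × €11,420 = €331,180
Accrued per-day damages: €732,200 + €331,180 = €1,063,380
Less deposit already applied: €1,063,380 − €429,940 = €633,440
Cap: 20% of €3,331,500 = €666,300
Cap at €666,300: €633,440 is within the cap, no reduction.

€633,440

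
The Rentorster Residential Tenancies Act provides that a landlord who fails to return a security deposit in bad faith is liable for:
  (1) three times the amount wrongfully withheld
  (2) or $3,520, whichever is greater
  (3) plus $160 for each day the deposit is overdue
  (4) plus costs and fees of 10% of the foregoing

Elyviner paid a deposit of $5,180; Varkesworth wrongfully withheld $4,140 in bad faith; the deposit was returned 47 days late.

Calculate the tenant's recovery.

Trebled: 3 × $4,140 = $12,420
Minimum $3,520: $12,420 meets the minimum, no increase.
Late-return penalty: 47 × $160 = $7,520
Damages plus late penalty: $12,420 + $7,520 = $19,940
Costs and fees: 10% of $19,940 = $1,994
Total recovery: $19,940 + $1,994 = $21,934

Recovery: $21,934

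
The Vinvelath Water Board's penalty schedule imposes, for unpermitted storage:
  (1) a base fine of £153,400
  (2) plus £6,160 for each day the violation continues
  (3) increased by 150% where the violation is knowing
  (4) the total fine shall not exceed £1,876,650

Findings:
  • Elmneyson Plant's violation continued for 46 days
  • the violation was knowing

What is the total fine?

Per-day component: 46 × £6,160 = £283,360
Base plus per-day: £153,400 + £283,360 = £436,760
Enhancement: 150% of £436,760 = £655,140
Enhanced fine: £436,760 + £655,140 = £1,091,900
Cap at £1,876,650: £1,091,900 is within the cap, no reduction.

£1,091,900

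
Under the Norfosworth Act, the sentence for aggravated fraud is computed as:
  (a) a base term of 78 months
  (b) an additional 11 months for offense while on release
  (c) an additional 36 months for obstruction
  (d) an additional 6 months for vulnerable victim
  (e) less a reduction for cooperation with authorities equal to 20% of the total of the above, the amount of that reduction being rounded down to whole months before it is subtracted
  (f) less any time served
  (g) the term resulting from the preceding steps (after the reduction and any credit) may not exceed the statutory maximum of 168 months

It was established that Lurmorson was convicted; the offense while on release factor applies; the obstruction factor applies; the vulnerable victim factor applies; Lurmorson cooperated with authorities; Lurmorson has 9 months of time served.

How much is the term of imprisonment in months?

96 months

Offense while on release enhancement: +11 months
Obstruction enhancement: +36 months
Vulnerable victim enhancement: +6 months
Adjusted term: 78 months + 11 months + 36 months + 6 months = 131 months
Cooperation with authorities reduction: 20% of 131 months = 26 months (rounded down)
After reduction: 131 − 26 = 105 months
Less time served: 105 months − 9 months = 96 months
Cap at 168 months: 96 months is within the cap, no reduction.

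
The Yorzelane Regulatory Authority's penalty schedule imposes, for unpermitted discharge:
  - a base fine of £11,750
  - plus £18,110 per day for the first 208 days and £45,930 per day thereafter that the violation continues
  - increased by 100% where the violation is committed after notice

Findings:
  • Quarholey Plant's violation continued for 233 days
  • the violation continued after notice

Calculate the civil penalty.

£9,853,760

First 208 days: 208 × £18,110 = £3,766,880
Remaining days: (233 − 208) × £45,930 = £1,148,250
Per-day component: £3,766,880 + £1,148,250 = £4,915,130
Base plus per-day: £11,750 + £4,915,130 = £4,926,880
Enhancement: 100% of £4,926,880 = £4,926,880
Enhanced fine: £4,926,880 + £4,926,880 = £9,853,760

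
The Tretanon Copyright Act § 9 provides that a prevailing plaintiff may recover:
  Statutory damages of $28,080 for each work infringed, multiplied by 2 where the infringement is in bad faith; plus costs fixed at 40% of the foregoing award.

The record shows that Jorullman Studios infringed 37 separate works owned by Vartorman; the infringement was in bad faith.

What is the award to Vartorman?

$2,909,088

Statutory damages: 37 × $28,080 = $1,038,960
Doubled: 2 × $1,038,960 = $2,077,920
Costs: 40% of $2,077,920 = $831,168
Award plus costs: $2,077,920 + $831,168 = $2,909,088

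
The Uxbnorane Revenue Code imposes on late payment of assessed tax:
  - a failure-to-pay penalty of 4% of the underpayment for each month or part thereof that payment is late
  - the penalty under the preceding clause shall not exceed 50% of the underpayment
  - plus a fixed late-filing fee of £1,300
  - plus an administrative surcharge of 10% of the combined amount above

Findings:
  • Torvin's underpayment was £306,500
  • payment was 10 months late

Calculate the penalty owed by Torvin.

Penalty: £136,290

Accrued rate: 4% × 10 = 40%, capped at 50% → 40%
Failure-to-pay penalty: 40% of £306,500 = £122,600
Penalty before surcharge: £122,600 + £1,300 = £123,900
Administrative surcharge: 10% of £123,900 = £12,390
Total penalty: £123,900 + £12,390 = £136,290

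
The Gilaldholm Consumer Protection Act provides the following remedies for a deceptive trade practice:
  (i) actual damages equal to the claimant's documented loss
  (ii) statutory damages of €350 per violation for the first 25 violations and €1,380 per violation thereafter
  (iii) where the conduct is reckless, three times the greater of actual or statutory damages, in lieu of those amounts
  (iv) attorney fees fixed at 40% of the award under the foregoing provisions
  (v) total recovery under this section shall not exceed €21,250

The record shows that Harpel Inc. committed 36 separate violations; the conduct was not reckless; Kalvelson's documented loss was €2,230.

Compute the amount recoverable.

Total recovery: €21,250

First 25 violations: 25 × €350 = €8,750
Remaining violations: (36 − 25) × €1,380 = €15,180
Statutory damages: €8,750 + €15,180 = €23,930
Conduct not reckless: the in-lieu enhancement does not apply.
Actual plus statutory damages: €2,230 + €23,930 = €26,160
Attorney fees: 40% of €26,160 = €10,464
Total before cap: €26,160 + €10,464 = €36,624
Cap at €21,250: €36,624 exceeds the cap → €21,250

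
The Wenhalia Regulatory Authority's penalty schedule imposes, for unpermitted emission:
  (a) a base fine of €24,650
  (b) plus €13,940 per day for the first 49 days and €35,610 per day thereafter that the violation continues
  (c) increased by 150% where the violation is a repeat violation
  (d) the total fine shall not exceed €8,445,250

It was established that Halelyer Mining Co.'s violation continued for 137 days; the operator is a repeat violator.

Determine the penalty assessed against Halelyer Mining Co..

€8,445,250

First 49 days: 49 × €13,940 = €683,060
Remaining days: (137 − 49) × €35,610 = €3,133,680
Per-day component: €683,060 + €3,133,680 = €3,816,740
Base plus per-day: €24,650 + €3,816,740 = €3,841,390
Enhancement: 150% of €3,841,390 = €5,762,085
Enhanced fine: €3,841,390 + €5,762,085 = €9,603,475
Cap at €8,445,250: €9,603,475 exceeds the cap → €8,445,250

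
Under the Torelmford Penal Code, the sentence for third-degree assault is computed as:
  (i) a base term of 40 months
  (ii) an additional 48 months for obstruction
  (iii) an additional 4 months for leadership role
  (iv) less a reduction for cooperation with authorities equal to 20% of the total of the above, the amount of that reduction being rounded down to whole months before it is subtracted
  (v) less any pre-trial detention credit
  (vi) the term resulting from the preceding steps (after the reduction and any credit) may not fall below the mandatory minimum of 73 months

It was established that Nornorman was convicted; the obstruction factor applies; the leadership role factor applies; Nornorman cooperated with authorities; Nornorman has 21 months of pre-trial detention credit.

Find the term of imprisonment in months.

Obstruction enhancement: +48 months
Leadership role enhancement: +4 months
Adjusted term: 40 months + 48 months + 4 months = 92 months
Cooperation with authorities reduction: 20% of 92 months = 18 months (rounded down)
After reduction: 92 − 18 = 74 months
Less pre-trial detention credit: 74 months − 21 months = 53 months
Minimum 73 months: 53 months is below the minimum → 73 months

73 months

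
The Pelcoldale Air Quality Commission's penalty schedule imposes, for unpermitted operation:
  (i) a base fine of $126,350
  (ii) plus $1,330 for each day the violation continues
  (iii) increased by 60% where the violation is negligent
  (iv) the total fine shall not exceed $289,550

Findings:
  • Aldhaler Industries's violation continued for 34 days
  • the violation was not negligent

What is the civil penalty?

Per-day component: 34 × $1,330 = $45,220
Base plus per-day: $126,350 + $45,220 = $171,570
The violation was not negligent: no 60% increase.
Cap at $289,550: $171,570 is within the cap, no reduction.

$171,570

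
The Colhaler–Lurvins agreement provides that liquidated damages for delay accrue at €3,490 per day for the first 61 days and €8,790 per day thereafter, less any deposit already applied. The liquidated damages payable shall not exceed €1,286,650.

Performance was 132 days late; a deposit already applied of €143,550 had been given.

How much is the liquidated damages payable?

First 61 days: 61 × €3,490 = €212,890
Remaining days: (132 − 61) × €8,790 = €624,090
Accrued per-day damages: €212,890 + €624,090 = €836,980
Less deposit already applied: €836,980 − €143,550 = €693,430
Cap at €1,286,650: €693,430 is within the cap, no reduction.

€693,430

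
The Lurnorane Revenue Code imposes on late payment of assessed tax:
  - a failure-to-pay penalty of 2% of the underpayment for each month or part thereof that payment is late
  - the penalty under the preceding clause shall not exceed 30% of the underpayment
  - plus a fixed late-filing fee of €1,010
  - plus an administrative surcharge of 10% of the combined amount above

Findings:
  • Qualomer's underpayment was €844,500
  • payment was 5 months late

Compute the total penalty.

€94,006

Accrued rate: 2% × 5 = 10%, capped at 30% → 10%
Failure-to-pay penalty: 10% of €844,500 = €84,450
Penalty before surcharge: €84,450 + €1,010 = €85,460
Administrative surcharge: 10% of €85,460 = €8,546
Total penalty: €85,460 + €8,546 = €94,006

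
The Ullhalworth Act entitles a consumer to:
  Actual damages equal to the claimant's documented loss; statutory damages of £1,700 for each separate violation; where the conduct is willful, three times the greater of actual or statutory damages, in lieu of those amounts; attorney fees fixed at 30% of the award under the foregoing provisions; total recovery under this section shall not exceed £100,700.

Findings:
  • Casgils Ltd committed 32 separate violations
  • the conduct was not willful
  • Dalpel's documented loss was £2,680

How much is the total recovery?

£74,204

Statutory damages: 32 × £1,700 = £54,400
Conduct not willful: the in-lieu enhancement does not apply.
Actual plus statutory damages: £2,680 + £54,400 = £57,080
Attorney fees: 30% of £57,080 = £17,124
Total before cap: £57,080 + £17,124 = £74,204
Cap at £100,700: £74,204 is within the cap, no reduction.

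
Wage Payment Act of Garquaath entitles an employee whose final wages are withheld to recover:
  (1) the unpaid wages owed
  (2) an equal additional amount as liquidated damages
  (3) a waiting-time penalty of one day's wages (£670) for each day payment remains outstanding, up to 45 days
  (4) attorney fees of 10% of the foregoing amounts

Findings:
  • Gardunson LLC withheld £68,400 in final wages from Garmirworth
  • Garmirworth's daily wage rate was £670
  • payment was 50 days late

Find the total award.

Liquidated damages (equal amount): £68,400
Penalty days: min(50, 45) = 45
Waiting-time penalty: 45 × £670 = £30,150
Subtotal: £68,400 + £68,400 + £30,150 = £166,950
Attorney fees: 10% of £166,950 = £16,695
Total award: £166,950 + £16,695 = £183,645

£183,645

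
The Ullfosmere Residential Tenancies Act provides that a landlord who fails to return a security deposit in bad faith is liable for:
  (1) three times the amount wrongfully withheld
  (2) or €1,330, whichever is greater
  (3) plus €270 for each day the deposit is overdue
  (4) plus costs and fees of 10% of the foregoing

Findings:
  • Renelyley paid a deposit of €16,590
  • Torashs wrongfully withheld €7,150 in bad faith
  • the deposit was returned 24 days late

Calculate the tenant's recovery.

Trebled: 3 × €7,150 = €21,450
Minimum €1,330: €21,450 meets the minimum, no increase.
Late-return penalty: 24 × €270 = €6,480
Damages plus late penalty: €21,450 + €6,480 = €27,930
Costs and fees: 10% of €27,930 = €2,793
Total recovery: €27,930 + €2,793 = €30,723

€30,723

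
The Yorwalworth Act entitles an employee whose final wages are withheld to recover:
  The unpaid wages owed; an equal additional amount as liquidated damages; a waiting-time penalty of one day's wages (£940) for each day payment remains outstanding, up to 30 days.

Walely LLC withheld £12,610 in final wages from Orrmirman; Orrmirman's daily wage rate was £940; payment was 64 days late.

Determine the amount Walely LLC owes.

Total award: £53,420

Liquidated damages (equal amount): £12,610
Penalty days: min(64, 30) = 30
Waiting-time penalty: 30 × £940 = £28,200
Total award: £12,610 + £12,610 + £28,200 = £53,420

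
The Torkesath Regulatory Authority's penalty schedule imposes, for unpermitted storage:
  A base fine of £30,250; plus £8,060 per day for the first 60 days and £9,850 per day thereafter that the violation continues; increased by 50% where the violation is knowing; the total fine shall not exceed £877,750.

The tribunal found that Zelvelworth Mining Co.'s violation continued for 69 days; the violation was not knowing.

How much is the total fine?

First 60 days: 60 × £8,060 = £483,600
Remaining days: (69 − 60) × £9,850 = £88,650
Per-day component: £483,600 + £88,650 = £572,250
Base plus per-day: £30,250 + £572,250 = £602,500
The violation was not knowing: no 50% increase.
Cap at £877,750: £602,500 is within the cap, no reduction.

£602,500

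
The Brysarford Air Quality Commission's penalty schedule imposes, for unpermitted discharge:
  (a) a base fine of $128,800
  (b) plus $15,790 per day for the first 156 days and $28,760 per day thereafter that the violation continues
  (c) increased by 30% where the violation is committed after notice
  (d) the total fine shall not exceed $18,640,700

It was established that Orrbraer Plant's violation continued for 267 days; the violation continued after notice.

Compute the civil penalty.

Civil penalty: $7,519,720

First 156 days: 156 × $15,790 = $2,463,240
Remaining days: (267 − 156) × $28,760 = $3,192,360
Per-day component: $2,463,240 + $3,192,360 = $5,655,600
Base plus per-day: $128,800 + $5,655,600 = $5,784,400
Enhancement: 30% of $5,784,400 = $1,735,320
Enhanced fine: $5,784,400 + $1,735,320 = $7,519,720
Cap at $18,640,700: $7,519,720 is within the cap, no reduction.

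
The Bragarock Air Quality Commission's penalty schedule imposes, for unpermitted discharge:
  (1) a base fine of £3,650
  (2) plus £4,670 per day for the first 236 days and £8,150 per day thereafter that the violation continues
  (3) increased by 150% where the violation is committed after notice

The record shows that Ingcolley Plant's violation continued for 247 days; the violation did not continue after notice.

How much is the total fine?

First 236 days: 236 × £4,670 = £1,102,120
Remaining days: (247 − 236) × £8,150 = £89,650
Per-day component: £1,102,120 + £89,650 = £1,191,770
Base plus per-day: £3,650 + £1,191,770 = £1,195,420
The violation did not continue after notice: no 150% increase.

£1,195,420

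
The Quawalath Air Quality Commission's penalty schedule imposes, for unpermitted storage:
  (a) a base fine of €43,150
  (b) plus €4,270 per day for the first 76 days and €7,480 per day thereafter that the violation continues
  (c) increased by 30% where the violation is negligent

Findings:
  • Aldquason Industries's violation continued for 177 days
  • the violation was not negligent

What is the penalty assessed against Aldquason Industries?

First 76 days: 76 × €4,270 = €324,520
Remaining days: (177 − 76) × €7,480 = €755,480
Per-day component: €324,520 + €755,480 = €1,080,000
Base plus per-day: €43,150 + €1,080,000 = €1,123,150
The violation was not negligent: no 30% increase.

€1,123,150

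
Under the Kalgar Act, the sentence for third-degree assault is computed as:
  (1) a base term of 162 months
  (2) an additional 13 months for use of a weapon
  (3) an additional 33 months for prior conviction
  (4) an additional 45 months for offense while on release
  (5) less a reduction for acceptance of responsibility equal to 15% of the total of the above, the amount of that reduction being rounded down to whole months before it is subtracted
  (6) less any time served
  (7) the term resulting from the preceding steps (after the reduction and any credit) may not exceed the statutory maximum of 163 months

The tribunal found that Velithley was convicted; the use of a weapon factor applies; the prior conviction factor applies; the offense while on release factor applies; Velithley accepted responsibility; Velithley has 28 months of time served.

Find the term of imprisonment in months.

Sentence: 163 months

Use of a weapon enhancement: +13 months
Prior conviction enhancement: +33 months
Offense while on release enhancement: +45 months
Adjusted term: 162 months + 13 months + 33 months + 45 months = 253 months
Acceptance of responsibility reduction: 15% of 253 months = 37 months (rounded down)
After reduction: 253 − 37 = 216 months
Less time served: 216 months − 28 months = 188 months
Cap at 163 months: 188 months exceeds the cap → 163 months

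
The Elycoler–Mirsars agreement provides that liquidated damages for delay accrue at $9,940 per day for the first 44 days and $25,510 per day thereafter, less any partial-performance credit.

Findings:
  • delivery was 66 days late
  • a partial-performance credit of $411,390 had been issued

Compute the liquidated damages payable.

First 44 days: 44 × $9,940 = $437,360
Remaining days: (66 − 44) × $25,510 = $561,220
Accrued per-day damages: $437,360 + $561,220 = $998,580
Less partial-performance credit: $998,580 − $411,390 = $587,190

$587,190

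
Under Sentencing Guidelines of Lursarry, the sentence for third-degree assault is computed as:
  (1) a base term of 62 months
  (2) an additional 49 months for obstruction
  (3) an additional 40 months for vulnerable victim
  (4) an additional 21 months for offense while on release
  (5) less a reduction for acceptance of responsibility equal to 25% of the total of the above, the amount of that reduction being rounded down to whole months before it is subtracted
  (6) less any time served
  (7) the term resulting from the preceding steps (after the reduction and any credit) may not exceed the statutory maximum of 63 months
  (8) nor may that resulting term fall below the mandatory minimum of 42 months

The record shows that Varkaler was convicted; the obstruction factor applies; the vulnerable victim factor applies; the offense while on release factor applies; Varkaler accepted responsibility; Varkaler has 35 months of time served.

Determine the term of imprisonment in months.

Obstruction enhancement: +49 months
Vulnerable victim enhancement: +40 months
Offense while on release enhancement: +21 months
Adjusted term: 62 months + 49 months + 40 months + 21 months = 172 months
Acceptance of responsibility reduction: 25% of 172 months = 43 months (rounded down)
After reduction: 172 − 43 = 129 months
Less time served: 129 months − 35 months = 94 months
Cap at 63 months: 94 months exceeds the cap → 63 months
Minimum 42 months: 63 months meets the minimum, no increase.

63 months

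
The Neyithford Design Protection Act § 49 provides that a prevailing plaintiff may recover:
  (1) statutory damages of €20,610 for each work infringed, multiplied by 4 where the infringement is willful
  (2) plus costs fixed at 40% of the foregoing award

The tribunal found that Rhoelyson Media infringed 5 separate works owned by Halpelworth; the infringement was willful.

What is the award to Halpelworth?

€577,080

Statutory damages: 5 × €20,610 = €103,050
Multiplied by 4: 4 × €103,050 = €412,200
Costs: 40% of €412,200 = €164,880
Award plus costs: €412,200 + €164,880 = €577,080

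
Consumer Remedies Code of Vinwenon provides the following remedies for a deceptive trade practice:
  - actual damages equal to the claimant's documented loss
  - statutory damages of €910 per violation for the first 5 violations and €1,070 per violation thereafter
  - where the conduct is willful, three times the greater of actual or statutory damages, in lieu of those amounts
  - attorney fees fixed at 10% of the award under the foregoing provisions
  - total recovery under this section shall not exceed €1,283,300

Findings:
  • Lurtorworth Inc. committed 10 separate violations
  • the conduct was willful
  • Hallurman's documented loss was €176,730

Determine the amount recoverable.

First 5 violations: 5 × €910 = €4,550
Remaining violations: (10 − 5) × €1,070 = €5,350
Statutory damages: €4,550 + €5,350 = €9,900
Greater of actual damages (€176,730) or statutory damages (€9,900): €176,730
Trebled: 3 × €176,730 = €530,190
Attorney fees: 10% of €530,190 = €53,019
Total before cap: €530,190 + €53,019 = €583,209
Cap at €1,283,300: €583,209 is within the cap, no reduction.

€583,209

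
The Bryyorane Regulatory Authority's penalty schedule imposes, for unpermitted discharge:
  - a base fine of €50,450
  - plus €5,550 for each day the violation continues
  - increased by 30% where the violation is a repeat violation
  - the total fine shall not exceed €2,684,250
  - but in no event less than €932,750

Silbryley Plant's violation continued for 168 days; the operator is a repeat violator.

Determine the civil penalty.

Per-day component: 168 × €5,550 = €932,400
Base plus per-day: €50,450 + €932,400 = €982,850
Enhancement: 30% of €982,850 = €294,855
Enhanced fine: €982,850 + €294,855 = €1,277,705
Cap at €2,684,250: €1,277,705 is within the cap, no reduction.
Minimum €932,750: €1,277,705 meets the minimum, no increase.

€1,277,705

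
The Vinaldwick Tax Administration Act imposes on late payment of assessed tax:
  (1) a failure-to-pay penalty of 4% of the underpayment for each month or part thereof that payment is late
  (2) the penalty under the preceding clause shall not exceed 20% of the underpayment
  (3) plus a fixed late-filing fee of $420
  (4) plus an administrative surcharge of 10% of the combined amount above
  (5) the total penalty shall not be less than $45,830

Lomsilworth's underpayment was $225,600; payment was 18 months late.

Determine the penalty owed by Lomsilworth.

Accrued rate: 4% × 18 = 72%, capped at 20% → 20%
Failure-to-pay penalty: 20% of $225,600 = $45,120
Penalty before surcharge: $45,120 + $420 = $45,540
Administrative surcharge: 10% of $45,540 = $4,554
Total penalty: $45,540 + $4,554 = $50,094
Minimum $45,830: $50,094 meets the minimum, no increase.

$50,094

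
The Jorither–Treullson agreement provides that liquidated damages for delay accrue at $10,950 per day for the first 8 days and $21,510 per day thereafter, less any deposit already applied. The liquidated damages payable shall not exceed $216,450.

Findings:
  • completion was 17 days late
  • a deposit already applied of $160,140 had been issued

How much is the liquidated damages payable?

First 8 days: 8 × $10,950 = $87,600
Remaining days: (17 − 8) × $21,510 = $193,590
Accrued per-day damages: $87,600 + $193,590 = $281,190
Less deposit already applied: $281,190 − $160,140 = $121,050
Cap at $216,450: $121,050 is within the cap, no reduction.

$121,050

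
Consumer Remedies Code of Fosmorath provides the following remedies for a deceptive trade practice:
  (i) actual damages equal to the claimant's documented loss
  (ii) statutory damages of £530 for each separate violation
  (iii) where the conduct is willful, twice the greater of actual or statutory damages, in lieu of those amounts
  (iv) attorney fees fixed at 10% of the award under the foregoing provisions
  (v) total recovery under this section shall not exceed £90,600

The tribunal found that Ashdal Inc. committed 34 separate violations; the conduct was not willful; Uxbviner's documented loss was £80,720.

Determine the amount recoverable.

Statutory damages: 34 × £530 = £18,020
Conduct not willful: the in-lieu enhancement does not apply.
Actual plus statutory damages: £80,720 + £18,020 = £98,740
Attorney fees: 10% of £98,740 = £9,874
Total before cap: £98,740 + £9,874 = £108,614
Cap at £90,600: £108,614 exceeds the cap → £90,600

£90,600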